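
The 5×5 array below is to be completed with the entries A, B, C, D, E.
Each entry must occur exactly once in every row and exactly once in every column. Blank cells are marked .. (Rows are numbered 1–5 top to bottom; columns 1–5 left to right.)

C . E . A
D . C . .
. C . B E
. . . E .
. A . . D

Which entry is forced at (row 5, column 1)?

Row 1, column 4: row 1 has {A, C, E} and column 4 has {B, E}, leaving only D.
Row 1, column 2: row 1 has {A, C, D, E} and column 2 has {A, C}, leaving only B.
Row 2, column 2: row 2 has {C, D} and column 2 has {A, B, C}, leaving only E.
Row 2, column 4: row 2 has {C, D, E} and column 4 has {B, D, E}, leaving only A.
Row 2, column 5: row 2 has {A, C, D, E} and column 5 has {A, D, E}, leaving only B.
Row 3, column 1: row 3 has {B, C, E} and column 1 has {C, D}, leaving only A.
Row 3, column 3: row 3 has {A, B, C, E} and column 3 has {C, E}, leaving only D.
Row 4, column 1: row 4 has {E} and column 1 has {A, C, D}, leaving only B.
Row 5 already has {A, D} and column 1 already has {A, B, C, D}, so row 5, column 1 must be E.

E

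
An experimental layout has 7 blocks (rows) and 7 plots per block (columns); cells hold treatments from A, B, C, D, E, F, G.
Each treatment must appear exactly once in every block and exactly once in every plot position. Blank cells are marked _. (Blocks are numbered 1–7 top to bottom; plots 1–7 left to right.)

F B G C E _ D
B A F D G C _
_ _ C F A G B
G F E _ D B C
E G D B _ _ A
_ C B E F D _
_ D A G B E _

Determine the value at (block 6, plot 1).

Block 6 already has {B, C, D, E, F} and plot 1 already has {B, E, F, G}, so block 6, plot 1 must be A.

A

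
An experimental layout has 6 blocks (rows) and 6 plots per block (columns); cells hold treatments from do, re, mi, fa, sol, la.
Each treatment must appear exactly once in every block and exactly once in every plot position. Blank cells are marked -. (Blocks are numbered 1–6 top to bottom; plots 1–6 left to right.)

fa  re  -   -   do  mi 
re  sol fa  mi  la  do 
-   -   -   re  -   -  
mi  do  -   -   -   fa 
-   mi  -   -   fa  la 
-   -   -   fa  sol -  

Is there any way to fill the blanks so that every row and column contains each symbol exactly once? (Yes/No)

No block or plot among the givens repeats a symbol, and propagating forced cells runs into no contradiction.
One valid completion exists (for instance, fa re sol la do mi / re sol fa mi la do / la fa do re mi sol / mi do la sol re fa / sol mi re do fa la / do la mi fa sol re).

Yes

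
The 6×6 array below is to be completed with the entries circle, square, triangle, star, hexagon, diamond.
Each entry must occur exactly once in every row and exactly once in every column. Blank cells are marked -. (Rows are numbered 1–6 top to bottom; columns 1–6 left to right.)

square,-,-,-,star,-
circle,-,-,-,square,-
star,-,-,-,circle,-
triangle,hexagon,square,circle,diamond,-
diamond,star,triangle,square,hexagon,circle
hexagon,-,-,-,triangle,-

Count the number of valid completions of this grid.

Row 1, column 2: eliminating its row and column leaves {circle, triangle, diamond}.
Row 1, column 3: eliminating its row and column leaves {circle, hexagon, diamond}.
Row 1, column 4: eliminating its row and column leaves {triangle, hexagon, diamond}.
Row 1, column 6: eliminating its row and column leaves {triangle, hexagon, diamond}.
Row 2, column 2: eliminating its row and column leaves {triangle, diamond}.
Row 2, column 3: eliminating its row and column leaves {star, hexagon, diamond}.
Row 2, column 4: eliminating its row and column leaves {triangle, star, hexagon, diamond}.
Row 2, column 6: eliminating its row and column leaves {triangle, star, hexagon, diamond}.
Row 3, column 2: eliminating its row and column leaves {square, triangle, diamond}.
Row 3, column 3: eliminating its row and column leaves {hexagon, diamond}.
Row 3, column 4: eliminating its row and column leaves {triangle, hexagon, diamond}.
Row 3, column 6: eliminating its row and column leaves {square, triangle, hexagon, diamond}.
Row 4, column 6: eliminating its row and column leaves {star}.
Row 6, column 2: eliminating its row and column leaves {circle, square, diamond}.
Row 6, column 3: eliminating its row and column leaves {circle, star, diamond}.
Row 6, column 4: eliminating its row and column leaves {star, diamond}.
Row 6, column 6: eliminating its row and column leaves {square, star, diamond}.
Enumerating the assignments across these blanks that avoid any row or column repeat gives 16 completions.

16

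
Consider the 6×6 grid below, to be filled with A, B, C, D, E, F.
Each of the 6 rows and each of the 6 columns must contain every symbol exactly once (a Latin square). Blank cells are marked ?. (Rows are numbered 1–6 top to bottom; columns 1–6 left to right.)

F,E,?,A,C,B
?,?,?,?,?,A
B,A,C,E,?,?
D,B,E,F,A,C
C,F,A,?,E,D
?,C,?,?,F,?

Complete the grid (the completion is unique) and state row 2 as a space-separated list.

Row 2, column 1: row 2 has {A} and column 1 has {B, C, D, F}, leaving only E.
Row 2, column 2: row 2 has {A, E} and column 2 has {A, B, C, E, F}, leaving only D.
Row 2, column 5: row 2 has {A, D, E} and column 5 has {A, C, E, F}, leaving only B.
Row 2, column 3: row 2 has {A, B, D, E} and column 3 has {A, C, E}, leaving only F.
Row 2, column 4: row 2 has {A, B, D, E, F} and column 4 has {A, E, F}, leaving only C.
So row 2 reads: E D F C B A.

E D F C B A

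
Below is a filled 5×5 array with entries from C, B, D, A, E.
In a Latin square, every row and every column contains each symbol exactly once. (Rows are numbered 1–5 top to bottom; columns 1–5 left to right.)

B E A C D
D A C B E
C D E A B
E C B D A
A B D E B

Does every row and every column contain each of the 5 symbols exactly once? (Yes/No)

Column 5 contains B twice (at rows 3 and 5), so it is not a permutation.

No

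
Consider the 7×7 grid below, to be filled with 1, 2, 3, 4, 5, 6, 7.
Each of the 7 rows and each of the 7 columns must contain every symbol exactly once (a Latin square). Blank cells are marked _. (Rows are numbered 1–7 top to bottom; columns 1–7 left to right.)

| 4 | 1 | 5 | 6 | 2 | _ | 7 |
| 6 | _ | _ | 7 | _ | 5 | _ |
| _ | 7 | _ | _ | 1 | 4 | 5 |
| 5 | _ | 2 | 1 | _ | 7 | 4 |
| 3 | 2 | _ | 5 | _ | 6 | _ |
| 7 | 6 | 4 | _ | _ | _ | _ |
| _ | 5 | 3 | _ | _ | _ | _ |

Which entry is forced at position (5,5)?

Row 1, column 6: row 1 has {1, 2, 4, 5, 6, 7} and column 6 has {4, 5, 6, 7}, leaving only 3.
Row 2, column 3: row 2 has {5, 6, 7} and column 3 has {2, 3, 4, 5}, leaving only 1.
Row 3, column 1: row 3 has {1, 4, 5, 7} and column 1 has {3, 4, 5, 6, 7}, leaving only 2.
Row 3, column 3: row 3 has {1, 2, 4, 5, 7} and column 3 has {1, 2, 3, 4, 5}, leaving only 6.
Row 3, column 4: row 3 has {1, 2, 4, 5, 6, 7} and column 4 has {1, 5, 6, 7}, leaving only 3.
Row 4, column 2: row 4 has {1, 2, 4, 5, 7} and column 2 has {1, 2, 5, 6, 7}, leaving only 3.
Row 2, column 2: row 2 has {1, 5, 6, 7} and column 2 has {1, 2, 3, 5, 6, 7}, leaving only 4.
Row 2, column 5: row 2 has {1, 4, 5, 6, 7} and column 5 has {1, 2}, leaving only 3.
Row 2, column 7: row 2 has {1, 3, 4, 5, 6, 7} and column 7 has {4, 5, 7}, leaving only 2.
Row 4, column 5: row 4 has {1, 2, 3, 4, 5, 7} and column 5 has {1, 2, 3}, leaving only 6.
Row 5, column 3: row 5 has {2, 3, 5, 6} and column 3 has {1, 2, 3, 4, 5, 6}, leaving only 7.
Row 5 already has {2, 3, 5, 6, 7} and column 5 already has {1, 2, 3, 6}, so row 5, column 5 must be 4.

4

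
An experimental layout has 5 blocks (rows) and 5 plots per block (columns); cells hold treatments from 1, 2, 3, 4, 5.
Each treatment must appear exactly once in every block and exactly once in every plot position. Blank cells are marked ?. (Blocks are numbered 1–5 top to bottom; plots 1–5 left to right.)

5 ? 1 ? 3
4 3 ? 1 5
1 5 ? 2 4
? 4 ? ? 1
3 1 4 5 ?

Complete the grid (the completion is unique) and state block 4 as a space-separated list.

Block 4, plot 1: block 4 has {1, 4} and plot 1 has {1, 3, 4, 5}, leaving only 2.
Block 4, plot 4: block 4 has {1, 2, 4} and plot 4 has {1, 2, 5}, leaving only 3.
Block 4, plot 3: block 4 has {1, 2, 3, 4} and plot 3 has {1, 4}, leaving only 5.
So block 4 reads: 2 4 5 3 1.

2 4 5 3 1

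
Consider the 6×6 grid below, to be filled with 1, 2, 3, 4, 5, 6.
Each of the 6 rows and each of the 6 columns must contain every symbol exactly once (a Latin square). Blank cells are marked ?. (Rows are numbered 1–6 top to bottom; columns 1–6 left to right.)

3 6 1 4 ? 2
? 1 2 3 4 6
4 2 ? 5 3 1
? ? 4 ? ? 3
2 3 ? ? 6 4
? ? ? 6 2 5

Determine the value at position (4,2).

5

Row 4 already has {3, 4} and column 2 already has {1, 2, 3, 6}, so row 4, column 2 must be 5.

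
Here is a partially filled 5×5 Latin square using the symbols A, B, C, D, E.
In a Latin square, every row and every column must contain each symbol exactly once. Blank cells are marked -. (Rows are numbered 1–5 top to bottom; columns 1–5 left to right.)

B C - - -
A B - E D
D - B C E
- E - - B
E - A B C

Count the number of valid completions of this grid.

Row 1, column 3: eliminating its row and column leaves {D, E}.
Row 1, column 4: eliminating its row and column leaves {A, D}.
Row 1, column 5: eliminating its row and column leaves {A}.
Row 2, column 3: eliminating its row and column leaves {C}.
Row 3, column 2: eliminating its row and column leaves {A}.
Row 4, column 1: eliminating its row and column leaves {C}.
Row 4, column 3: eliminating its row and column leaves {C, D}.
Row 4, column 4: eliminating its row and column leaves {A, D}.
Row 5, column 2: eliminating its row and column leaves {D}.
Only one assignment across all blanks avoids any row or column repeat, giving 1 completion.

1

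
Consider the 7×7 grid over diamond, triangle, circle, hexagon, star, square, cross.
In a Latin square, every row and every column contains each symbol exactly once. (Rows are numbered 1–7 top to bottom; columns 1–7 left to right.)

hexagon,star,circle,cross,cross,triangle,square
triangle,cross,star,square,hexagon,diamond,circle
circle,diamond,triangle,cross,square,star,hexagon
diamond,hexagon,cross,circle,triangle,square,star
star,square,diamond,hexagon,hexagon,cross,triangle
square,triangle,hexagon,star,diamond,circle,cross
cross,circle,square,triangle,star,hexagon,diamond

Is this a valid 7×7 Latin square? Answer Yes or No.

No

Row 5 contains hexagon twice (at columns 4 and 5); row 1 is also not a permutation.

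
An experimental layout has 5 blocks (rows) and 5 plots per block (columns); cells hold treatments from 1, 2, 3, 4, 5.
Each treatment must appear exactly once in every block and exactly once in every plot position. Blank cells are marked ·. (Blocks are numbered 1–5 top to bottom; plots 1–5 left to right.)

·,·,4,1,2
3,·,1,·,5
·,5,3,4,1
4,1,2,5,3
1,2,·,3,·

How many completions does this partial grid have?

Block 1, plot 1: eliminating its block and plot leaves {5}.
Block 1, plot 2: eliminating its block and plot leaves {3}.
Block 2, plot 2: eliminating its block and plot leaves {4}.
Block 2, plot 4: eliminating its block and plot leaves {2}.
Block 3, plot 1: eliminating its block and plot leaves {2}.
Block 5, plot 3: eliminating its block and plot leaves {5}.
Block 5, plot 5: eliminating its block and plot leaves {4}.
Only one assignment across all blanks avoids any block or plot repeat, giving 1 completion.

1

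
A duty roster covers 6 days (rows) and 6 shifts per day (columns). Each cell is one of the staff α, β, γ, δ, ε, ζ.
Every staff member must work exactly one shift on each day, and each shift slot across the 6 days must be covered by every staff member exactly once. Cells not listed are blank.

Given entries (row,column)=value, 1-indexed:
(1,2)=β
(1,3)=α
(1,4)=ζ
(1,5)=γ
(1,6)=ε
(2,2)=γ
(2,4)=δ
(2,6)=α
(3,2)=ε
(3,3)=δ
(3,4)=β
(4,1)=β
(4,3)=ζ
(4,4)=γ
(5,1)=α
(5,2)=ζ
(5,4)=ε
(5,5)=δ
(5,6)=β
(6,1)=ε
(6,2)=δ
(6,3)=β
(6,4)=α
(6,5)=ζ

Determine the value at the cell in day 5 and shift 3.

γ

Day 5 already has {α, β, δ, ε, ζ} and shift 3 already has {α, β, δ, ζ}, so day 5, shift 3 must be γ.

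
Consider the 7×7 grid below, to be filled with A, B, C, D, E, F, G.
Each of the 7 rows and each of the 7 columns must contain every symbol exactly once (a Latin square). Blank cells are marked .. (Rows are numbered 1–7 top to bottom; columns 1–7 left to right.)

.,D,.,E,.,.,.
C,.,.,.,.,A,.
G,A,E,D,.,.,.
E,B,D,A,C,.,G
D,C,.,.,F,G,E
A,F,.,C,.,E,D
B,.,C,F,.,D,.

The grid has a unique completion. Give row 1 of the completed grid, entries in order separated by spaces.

F D G E A B C

Row 1, column 1: row 1 has {D, E} and column 1 has {A, B, C, D, E, G}, leaving only F.
Row 3, column 5: row 3 has {A, D, E, G} and column 5 has {C, F}, leaving only B.
Row 4, column 6: row 4 has {A, B, C, D, E, G} and column 6 has {A, D, E, G}, leaving only F.
Row 3, column 6: row 3 has {A, B, D, E, G} and column 6 has {A, D, E, F, G}, leaving only C.
Row 1, column 6: row 1 has {D, E, F} and column 6 has {A, C, D, E, F, G}, leaving only B.
Row 3, column 7: row 3 has {A, B, C, D, E, G} and column 7 has {D, E, G}, leaving only F.
Row 2, column 7: row 2 has {A, C} and column 7 has {D, E, F, G}, leaving only B.
Row 2, column 4: row 2 has {A, B, C} and column 4 has {A, C, D, E, F}, leaving only G.
Row 2, column 2: row 2 has {A, B, C, G} and column 2 has {A, B, C, D, F}, leaving only E.
Row 2, column 3: row 2 has {A, B, C, E, G} and column 3 has {C, D, E}, leaving only F.
Row 2, column 5: row 2 has {A, B, C, E, F, G} and column 5 has {B, C, F}, leaving only D.
Row 5, column 4: row 5 has {C, D, E, F, G} and column 4 has {A, C, D, E, F, G}, leaving only B.
Row 5, column 3: row 5 has {B, C, D, E, F, G} and column 3 has {C, D, E, F}, leaving only A.
Row 1, column 3: row 1 has {B, D, E, F} and column 3 has {A, C, D, E, F}, leaving only G.
Row 1, column 5: row 1 has {B, D, E, F, G} and column 5 has {B, C, D, F}, leaving only A.
Row 1, column 7: row 1 has {A, B, D, E, F, G} and column 7 has {B, D, E, F, G}, leaving only C.
So row 1 reads: F D G E A B C.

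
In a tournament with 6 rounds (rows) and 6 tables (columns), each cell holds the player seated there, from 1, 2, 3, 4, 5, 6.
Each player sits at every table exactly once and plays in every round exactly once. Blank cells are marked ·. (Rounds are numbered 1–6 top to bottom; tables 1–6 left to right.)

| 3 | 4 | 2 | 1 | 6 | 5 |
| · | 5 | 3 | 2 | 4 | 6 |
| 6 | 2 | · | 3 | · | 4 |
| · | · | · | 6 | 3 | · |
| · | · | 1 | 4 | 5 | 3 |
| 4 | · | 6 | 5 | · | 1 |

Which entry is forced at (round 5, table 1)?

2

Round 5 already has {1, 3, 4, 5} and table 1 already has {3, 4, 6}, so round 5, table 1 must be 2.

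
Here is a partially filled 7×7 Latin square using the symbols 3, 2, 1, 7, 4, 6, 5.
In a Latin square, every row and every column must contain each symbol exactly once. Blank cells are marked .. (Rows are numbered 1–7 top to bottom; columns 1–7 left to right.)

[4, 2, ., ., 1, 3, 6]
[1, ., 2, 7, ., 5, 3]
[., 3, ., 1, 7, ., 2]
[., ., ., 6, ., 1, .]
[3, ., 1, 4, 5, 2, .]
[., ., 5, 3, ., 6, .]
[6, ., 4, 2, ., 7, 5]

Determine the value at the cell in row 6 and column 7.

Row 1, column 3: row 1 has {3, 2, 1, 4, 6} and column 3 has {2, 1, 4, 5}, leaving only 7.
Row 1, column 4: row 1 has {3, 2, 1, 7, 4, 6} and column 4 has {3, 2, 1, 7, 4, 6}, leaving only 5.
Row 3, column 1: row 3 has {3, 2, 1, 7} and column 1 has {3, 1, 4, 6}, leaving only 5.
Row 3, column 3: row 3 has {3, 2, 1, 7, 5} and column 3 has {2, 1, 7, 4, 5}, leaving only 6.
Row 3, column 6: row 3 has {3, 2, 1, 7, 6, 5} and column 6 has {3, 2, 1, 7, 6, 5}, leaving only 4.
Row 4, column 3: row 4 has {1, 6} and column 3 has {2, 1, 7, 4, 6, 5}, leaving only 3.
Row 5, column 7: row 5 has {3, 2, 1, 4, 5} and column 7 has {3, 2, 6, 5}, leaving only 7.
Row 4, column 7: row 4 has {3, 1, 6} and column 7 has {3, 2, 7, 6, 5}, leaving only 4.
Row 6 already has {3, 6, 5} and column 7 already has {3, 2, 7, 4, 6, 5}, so row 6, column 7 must be 1.

1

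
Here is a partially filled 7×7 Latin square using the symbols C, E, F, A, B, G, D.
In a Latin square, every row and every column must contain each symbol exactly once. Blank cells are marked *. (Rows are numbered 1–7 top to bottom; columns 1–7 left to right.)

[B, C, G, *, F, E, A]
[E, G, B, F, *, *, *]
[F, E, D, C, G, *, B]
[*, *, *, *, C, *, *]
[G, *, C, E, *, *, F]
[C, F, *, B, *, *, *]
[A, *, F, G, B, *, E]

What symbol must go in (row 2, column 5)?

A

Row 1, column 4: row 1 has {C, E, F, A, B, G} and column 4 has {C, E, F, B, G}, leaving only D.
Row 3, column 6: row 3 has {C, E, F, B, G, D} and column 6 has {E}, leaving only A.
Row 4, column 1: row 4 has {C} and column 1 has {C, E, F, A, B, G}, leaving only D.
Row 4, column 4: row 4 has {C, D} and column 4 has {C, E, F, B, G, D}, leaving only A.
Row 4, column 2: row 4 has {C, A, D} and column 2 has {C, E, F, G}, leaving only B.
Row 4, column 3: row 4 has {C, A, B, D} and column 3 has {C, F, B, G, D}, leaving only E.
Row 4, column 7: row 4 has {C, E, A, B, D} and column 7 has {E, F, A, B}, leaving only G.
Row 4, column 6: row 4 has {C, E, A, B, G, D} and column 6 has {E, A}, leaving only F.
Row 6, column 3: row 6 has {C, F, B} and column 3 has {C, E, F, B, G, D}, leaving only A.
Row 6, column 7: row 6 has {C, F, A, B} and column 7 has {E, F, A, B, G}, leaving only D.
Row 2, column 7: row 2 has {E, F, B, G} and column 7 has {E, F, A, B, G, D}, leaving only C.
Row 2, column 6: row 2 has {C, E, F, B, G} and column 6 has {E, F, A}, leaving only D.
Row 2 already has {C, E, F, B, G, D} and column 5 already has {C, F, B, G}, so row 2, column 5 must be A.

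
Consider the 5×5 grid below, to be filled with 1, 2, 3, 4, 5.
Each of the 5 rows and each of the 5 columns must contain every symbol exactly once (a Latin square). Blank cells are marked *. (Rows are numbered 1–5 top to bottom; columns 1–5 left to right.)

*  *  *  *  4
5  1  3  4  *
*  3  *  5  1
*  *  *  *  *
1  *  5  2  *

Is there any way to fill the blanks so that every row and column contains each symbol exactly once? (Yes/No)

Yes

No row or column among the givens repeats a symbol, and propagating forced cells runs into no contradiction.
One valid completion exists (for instance, 2 5 1 3 4 / 5 1 3 4 2 / 4 3 2 5 1 / 3 2 4 1 5 / 1 4 5 2 3).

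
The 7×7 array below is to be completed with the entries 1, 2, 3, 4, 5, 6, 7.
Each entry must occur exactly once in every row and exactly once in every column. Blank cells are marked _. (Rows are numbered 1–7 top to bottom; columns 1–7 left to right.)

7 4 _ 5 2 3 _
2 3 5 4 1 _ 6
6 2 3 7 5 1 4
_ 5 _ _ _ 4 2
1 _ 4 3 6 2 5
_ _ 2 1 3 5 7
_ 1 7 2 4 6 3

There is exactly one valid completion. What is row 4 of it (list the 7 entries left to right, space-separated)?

Row 4, column 1: row 4 has {2, 4, 5} and column 1 has {1, 2, 6, 7}, leaving only 3.
Row 4, column 4: row 4 has {2, 3, 4, 5} and column 4 has {1, 2, 3, 4, 5, 7}, leaving only 6.
Row 4, column 3: row 4 has {2, 3, 4, 5, 6} and column 3 has {2, 3, 4, 5, 7}, leaving only 1.
Row 4, column 5: row 4 has {1, 2, 3, 4, 5, 6} and column 5 has {1, 2, 3, 4, 5, 6}, leaving only 7.
So row 4 reads: 3 5 1 6 7 4 2.

3 5 1 6 7 4 2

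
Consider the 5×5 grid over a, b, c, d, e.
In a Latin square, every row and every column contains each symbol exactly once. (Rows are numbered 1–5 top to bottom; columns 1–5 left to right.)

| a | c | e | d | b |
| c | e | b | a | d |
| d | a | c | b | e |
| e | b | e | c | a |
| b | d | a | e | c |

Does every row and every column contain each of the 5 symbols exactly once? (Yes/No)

Column 3 contains e twice (at rows 1 and 4), so it is not a permutation.

No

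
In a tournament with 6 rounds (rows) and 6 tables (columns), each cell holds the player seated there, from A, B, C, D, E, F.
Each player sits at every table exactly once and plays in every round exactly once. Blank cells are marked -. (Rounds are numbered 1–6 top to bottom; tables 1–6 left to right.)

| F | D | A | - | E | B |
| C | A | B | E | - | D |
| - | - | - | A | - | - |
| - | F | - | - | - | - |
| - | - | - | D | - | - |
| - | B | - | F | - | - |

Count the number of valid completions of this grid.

Round 1, table 4: eliminating its round and table leaves {C}.
Round 2, table 5: eliminating its round and table leaves {F}.
Round 3, table 1: eliminating its round and table leaves {B, D, E}.
Round 3, table 2: eliminating its round and table leaves {C, E}.
Round 3, table 3: eliminating its round and table leaves {C, D, E, F}.
Round 3, table 5: eliminating its round and table leaves {B, C, D, F}.
Round 3, table 6: eliminating its round and table leaves {C, E, F}.
Round 4, table 1: eliminating its round and table leaves {A, B, D, E}.
Round 4, table 3: eliminating its round and table leaves {C, D, E}.
Round 4, table 4: eliminating its round and table leaves {B, C}.
Round 4, table 5: eliminating its round and table leaves {A, B, C, D}.
Round 4, table 6: eliminating its round and table leaves {A, C, E}.
Round 5, table 1: eliminating its round and table leaves {A, B, E}.
Round 5, table 2: eliminating its round and table leaves {C, E}.
Round 5, table 3: eliminating its round and table leaves {C, E, F}.
Round 5, table 5: eliminating its round and table leaves {A, B, C, F}.
Round 5, table 6: eliminating its round and table leaves {A, C, E, F}.
Round 6, table 1: eliminating its round and table leaves {A, D, E}.
Round 6, table 3: eliminating its round and table leaves {C, D, E}.
Round 6, table 5: eliminating its round and table leaves {A, C, D}.
Round 6, table 6: eliminating its round and table leaves {A, C, E}.
Enumerating the assignments across these blanks that avoid any round or table repeat gives 40 completions.

40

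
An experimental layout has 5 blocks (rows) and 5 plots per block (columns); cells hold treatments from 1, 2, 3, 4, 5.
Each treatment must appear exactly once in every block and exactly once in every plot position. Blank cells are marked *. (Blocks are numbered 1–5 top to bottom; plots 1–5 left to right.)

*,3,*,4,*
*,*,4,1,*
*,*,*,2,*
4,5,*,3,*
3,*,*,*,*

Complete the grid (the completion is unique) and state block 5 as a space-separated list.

Block 5, plot 4: block 5 has {3} and plot 4 has {1, 2, 3, 4}, leaving only 5.
Block 2, plot 2: block 2 has {1, 4} and plot 2 has {3, 5}, leaving only 2.
Block 2, plot 1: block 2 has {1, 2, 4} and plot 1 has {3, 4}, leaving only 5.
Block 2, plot 5: block 2 has {1, 2, 4, 5} and plot 5 has {}, leaving only 3.
Block 3, plot 1: block 3 has {2} and plot 1 has {3, 4, 5}, leaving only 1.
Block 1, plot 1: block 1 has {3, 4} and plot 1 has {1, 3, 4, 5}, leaving only 2.
Block 3, plot 2: block 3 has {1, 2} and plot 2 has {2, 3, 5}, leaving only 4.
Block 5, plot 2: block 5 has {3, 5} and plot 2 has {2, 3, 4, 5}, leaving only 1.
Block 5, plot 3: block 5 has {1, 3, 5} and plot 3 has {4}, leaving only 2.
Block 5, plot 5: block 5 has {1, 2, 3, 5} and plot 5 has {3}, leaving only 4.
So block 5 reads: 3 1 2 5 4.

3 1 2 5 4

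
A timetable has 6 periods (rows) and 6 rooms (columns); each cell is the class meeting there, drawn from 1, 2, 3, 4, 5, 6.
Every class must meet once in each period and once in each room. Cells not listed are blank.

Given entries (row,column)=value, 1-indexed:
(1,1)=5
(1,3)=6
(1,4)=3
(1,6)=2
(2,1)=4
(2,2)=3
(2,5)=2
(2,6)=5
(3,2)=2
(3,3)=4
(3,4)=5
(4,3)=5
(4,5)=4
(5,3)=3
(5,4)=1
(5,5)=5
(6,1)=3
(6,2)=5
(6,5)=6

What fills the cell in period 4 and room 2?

Period 1, room 5: period 1 has {2, 3, 5, 6} and room 5 has {2, 4, 5, 6}, leaving only 1.
Period 1, room 2: period 1 has {1, 2, 3, 5, 6} and room 2 has {2, 3, 5}, leaving only 4.
Period 2, room 3: period 2 has {2, 3, 4, 5} and room 3 has {3, 4, 5, 6}, leaving only 1.
Period 2, room 4: period 2 has {1, 2, 3, 4, 5} and room 4 has {1, 3, 5}, leaving only 6.
Period 3, room 5: period 3 has {2, 4, 5} and room 5 has {1, 2, 4, 5, 6}, leaving only 3.
Period 4, room 4: period 4 has {4, 5} and room 4 has {1, 3, 5, 6}, leaving only 2.
Period 5, room 2: period 5 has {1, 3, 5} and room 2 has {2, 3, 4, 5}, leaving only 6.
Period 4 already has {2, 4, 5} and room 2 already has {2, 3, 4, 5, 6}, so period 4, room 2 must be 1.

1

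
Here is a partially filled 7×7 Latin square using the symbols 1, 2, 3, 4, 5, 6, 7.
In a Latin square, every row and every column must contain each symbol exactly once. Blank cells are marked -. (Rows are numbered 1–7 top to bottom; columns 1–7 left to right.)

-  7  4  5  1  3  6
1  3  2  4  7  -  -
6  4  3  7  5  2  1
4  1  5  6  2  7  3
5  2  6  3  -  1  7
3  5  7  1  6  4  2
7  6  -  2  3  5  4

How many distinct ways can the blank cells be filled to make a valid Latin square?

Row 1, column 1: eliminating its row and column leaves {2}.
Row 2, column 6: eliminating its row and column leaves {6}.
Row 2, column 7: eliminating its row and column leaves {5}.
Row 5, column 5: eliminating its row and column leaves {4}.
Row 7, column 3: eliminating its row and column leaves {1}.
Only one assignment across all blanks avoids any row or column repeat, giving 1 completion.

1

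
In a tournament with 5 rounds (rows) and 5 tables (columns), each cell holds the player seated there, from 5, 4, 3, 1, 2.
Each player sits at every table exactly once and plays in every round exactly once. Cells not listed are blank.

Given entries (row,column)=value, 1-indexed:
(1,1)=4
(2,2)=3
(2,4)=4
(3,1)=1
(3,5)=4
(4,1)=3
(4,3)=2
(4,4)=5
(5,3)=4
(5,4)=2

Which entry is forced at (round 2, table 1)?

Round 3, table 4: round 3 has {4, 1} and table 4 has {5, 4, 2}, leaving only 3.
Round 1, table 4: round 1 has {4} and table 4 has {5, 4, 3, 2}, leaving only 1.
Round 3, table 3: round 3 has {4, 3, 1} and table 3 has {4, 2}, leaving only 5.
Round 1, table 3: round 1 has {4, 1} and table 3 has {5, 4, 2}, leaving only 3.
Round 2, table 3: round 2 has {4, 3} and table 3 has {5, 4, 3, 2}, leaving only 1.
Round 3, table 2: round 3 has {5, 4, 3, 1} and table 2 has {3}, leaving only 2.
Round 1, table 2: round 1 has {4, 3, 1} and table 2 has {3, 2}, leaving only 5.
Round 1, table 5: round 1 has {5, 4, 3, 1} and table 5 has {4}, leaving only 2.
Round 2, table 5: round 2 has {4, 3, 1} and table 5 has {4, 2}, leaving only 5.
Round 2 already has {5, 4, 3, 1} and table 1 already has {4, 3, 1}, so round 2, table 1 must be 2.

2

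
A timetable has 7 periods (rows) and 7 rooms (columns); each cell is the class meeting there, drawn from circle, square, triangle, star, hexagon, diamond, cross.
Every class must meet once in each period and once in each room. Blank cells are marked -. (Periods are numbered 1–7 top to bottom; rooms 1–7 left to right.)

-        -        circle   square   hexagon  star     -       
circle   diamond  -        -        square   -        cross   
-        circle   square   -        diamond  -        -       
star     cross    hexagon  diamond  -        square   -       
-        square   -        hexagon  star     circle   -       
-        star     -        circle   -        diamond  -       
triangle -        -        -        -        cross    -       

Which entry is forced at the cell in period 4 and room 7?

Period 1, room 2: period 1 has {circle, square, star, hexagon} and room 2 has {circle, square, star, diamond, cross}, leaving only triangle.
Period 1, room 7: period 1 has {circle, square, triangle, star, hexagon} and room 7 has {cross}, leaving only diamond.
Period 1, room 1: period 1 has {circle, square, triangle, star, hexagon, diamond} and room 1 has {circle, triangle, star}, leaving only cross.
Period 3, room 1: period 3 has {circle, square, diamond} and room 1 has {circle, triangle, star, cross}, leaving only hexagon.
Period 3, room 6: period 3 has {circle, square, hexagon, diamond} and room 6 has {circle, square, star, diamond, cross}, leaving only triangle.
Period 2, room 6: period 2 has {circle, square, diamond, cross} and room 6 has {circle, square, triangle, star, diamond, cross}, leaving only hexagon.
Period 3, room 7: period 3 has {circle, square, triangle, hexagon, diamond} and room 7 has {diamond, cross}, leaving only star.
Period 3, room 4: period 3 has {circle, square, triangle, star, hexagon, diamond} and room 4 has {circle, square, hexagon, diamond}, leaving only cross.
Period 5, room 1: period 5 has {circle, square, star, hexagon} and room 1 has {circle, triangle, star, hexagon, cross}, leaving only diamond.
Period 5, room 7: period 5 has {circle, square, star, hexagon, diamond} and room 7 has {star, diamond, cross}, leaving only triangle.
Period 4 already has {square, star, hexagon, diamond, cross} and room 7 already has {triangle, star, diamond, cross}, so period 4, room 7 must be circle.

circle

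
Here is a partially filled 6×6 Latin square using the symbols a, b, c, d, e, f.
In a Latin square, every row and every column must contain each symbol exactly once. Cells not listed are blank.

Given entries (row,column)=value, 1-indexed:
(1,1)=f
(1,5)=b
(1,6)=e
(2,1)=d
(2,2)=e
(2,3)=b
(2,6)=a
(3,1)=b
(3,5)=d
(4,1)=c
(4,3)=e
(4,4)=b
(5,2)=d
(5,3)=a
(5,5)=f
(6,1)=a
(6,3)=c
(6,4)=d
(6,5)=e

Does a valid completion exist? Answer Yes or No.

No row or column among the givens repeats a symbol, and propagating forced cells runs into no contradiction.
One valid completion exists (for instance, f c d a b e / d e b f c a / b a f e d c / c f e b a d / e d a c f b / a b c d e f).

Yes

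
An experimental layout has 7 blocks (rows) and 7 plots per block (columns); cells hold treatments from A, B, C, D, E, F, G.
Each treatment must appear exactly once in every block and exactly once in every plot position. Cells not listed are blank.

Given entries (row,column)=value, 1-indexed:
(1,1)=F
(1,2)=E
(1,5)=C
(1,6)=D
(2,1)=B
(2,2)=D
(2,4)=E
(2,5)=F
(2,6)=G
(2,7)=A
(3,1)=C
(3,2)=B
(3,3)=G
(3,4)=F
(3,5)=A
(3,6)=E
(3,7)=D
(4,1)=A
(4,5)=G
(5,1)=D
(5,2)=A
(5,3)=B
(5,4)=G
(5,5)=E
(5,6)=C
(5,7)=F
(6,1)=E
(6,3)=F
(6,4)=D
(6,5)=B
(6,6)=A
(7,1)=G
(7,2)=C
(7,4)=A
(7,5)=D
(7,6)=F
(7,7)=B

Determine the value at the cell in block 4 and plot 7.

Block 1, plot 3: block 1 has {C, D, E, F} and plot 3 has {B, F, G}, leaving only A.
Block 1, plot 4: block 1 has {A, C, D, E, F} and plot 4 has {A, D, E, F, G}, leaving only B.
Block 1, plot 7: block 1 has {A, B, C, D, E, F} and plot 7 has {A, B, D, F}, leaving only G.
Block 2, plot 3: block 2 has {A, B, D, E, F, G} and plot 3 has {A, B, F, G}, leaving only C.
Block 4, plot 2: block 4 has {A, G} and plot 2 has {A, B, C, D, E}, leaving only F.
Block 4, plot 4: block 4 has {A, F, G} and plot 4 has {A, B, D, E, F, G}, leaving only C.
Block 4 already has {A, C, F, G} and plot 7 already has {A, B, D, F, G}, so block 4, plot 7 must be E.

E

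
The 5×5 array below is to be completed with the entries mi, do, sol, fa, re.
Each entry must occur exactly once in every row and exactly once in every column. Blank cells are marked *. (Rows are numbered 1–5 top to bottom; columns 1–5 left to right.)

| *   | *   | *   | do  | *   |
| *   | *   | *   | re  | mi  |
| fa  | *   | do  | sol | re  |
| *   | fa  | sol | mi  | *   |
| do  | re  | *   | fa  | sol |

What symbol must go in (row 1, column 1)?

Row 1, column 5: row 1 has {do} and column 5 has {mi, sol, re}, leaving only fa.
Row 2, column 1: row 2 has {mi, re} and column 1 has {do, fa}, leaving only sol.
Row 2, column 2: row 2 has {mi, sol, re} and column 2 has {fa, re}, leaving only do.
Row 2, column 3: row 2 has {mi, do, sol, re} and column 3 has {do, sol}, leaving only fa.
Row 3, column 2: row 3 has {do, sol, fa, re} and column 2 has {do, fa, re}, leaving only mi.
Row 1, column 2: row 1 has {do, fa} and column 2 has {mi, do, fa, re}, leaving only sol.
Row 4, column 1: row 4 has {mi, sol, fa} and column 1 has {do, sol, fa}, leaving only re.
Row 1 already has {do, sol, fa} and column 1 already has {do, sol, fa, re}, so row 1, column 1 must be mi.

mi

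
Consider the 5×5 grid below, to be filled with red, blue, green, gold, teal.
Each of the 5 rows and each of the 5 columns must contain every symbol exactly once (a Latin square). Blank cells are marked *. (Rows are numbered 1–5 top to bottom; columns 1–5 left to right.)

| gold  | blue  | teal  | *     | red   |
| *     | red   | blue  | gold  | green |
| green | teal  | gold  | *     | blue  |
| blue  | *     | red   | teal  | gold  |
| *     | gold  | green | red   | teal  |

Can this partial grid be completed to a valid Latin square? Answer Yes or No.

No

Row 3, column 4: row 3 together with column 4 already contain {red, blue, green, gold, teal} — every symbol — so nothing can go there. The grid has no valid completion.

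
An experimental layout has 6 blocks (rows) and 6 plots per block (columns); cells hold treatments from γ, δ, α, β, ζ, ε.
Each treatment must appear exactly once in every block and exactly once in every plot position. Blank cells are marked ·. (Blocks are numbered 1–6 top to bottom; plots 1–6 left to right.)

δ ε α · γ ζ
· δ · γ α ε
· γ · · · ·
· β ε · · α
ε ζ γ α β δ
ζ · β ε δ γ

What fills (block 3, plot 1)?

α

Block 1, plot 4: block 1 has {γ, δ, α, ζ, ε} and plot 4 has {γ, α, ε}, leaving only β.
Block 2, plot 1: block 2 has {γ, δ, α, ε} and plot 1 has {δ, ζ, ε}, leaving only β.
Block 3 already has {γ} and plot 1 already has {δ, β, ζ, ε}, so block 3, plot 1 must be α.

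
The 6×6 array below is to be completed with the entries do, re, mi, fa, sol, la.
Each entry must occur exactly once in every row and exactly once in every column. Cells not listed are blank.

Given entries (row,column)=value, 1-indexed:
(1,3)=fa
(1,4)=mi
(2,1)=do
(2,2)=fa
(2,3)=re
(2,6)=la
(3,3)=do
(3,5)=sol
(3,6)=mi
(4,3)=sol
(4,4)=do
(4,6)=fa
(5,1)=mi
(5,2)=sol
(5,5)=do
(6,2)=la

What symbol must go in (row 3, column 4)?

Row 2, column 4: row 2 has {do, re, fa, la} and column 4 has {do, mi}, leaving only sol.
Row 2, column 5: row 2 has {do, re, fa, sol, la} and column 5 has {do, sol}, leaving only mi.
Row 3, column 2: row 3 has {do, mi, sol} and column 2 has {fa, sol, la}, leaving only re.
Row 1, column 2: row 1 has {mi, fa} and column 2 has {re, fa, sol, la}, leaving only do.
Row 4, column 2: row 4 has {do, fa, sol} and column 2 has {do, re, fa, sol, la}, leaving only mi.
Row 5, column 3: row 5 has {do, mi, sol} and column 3 has {do, re, fa, sol}, leaving only la.
Row 5, column 6: row 5 has {do, mi, sol, la} and column 6 has {mi, fa, la}, leaving only re.
Row 1, column 6: row 1 has {do, mi, fa} and column 6 has {re, mi, fa, la}, leaving only sol.
Row 5, column 4: row 5 has {do, re, mi, sol, la} and column 4 has {do, mi, sol}, leaving only fa.
Row 3 already has {do, re, mi, sol} and column 4 already has {do, mi, fa, sol}, so row 3, column 4 must be la.

la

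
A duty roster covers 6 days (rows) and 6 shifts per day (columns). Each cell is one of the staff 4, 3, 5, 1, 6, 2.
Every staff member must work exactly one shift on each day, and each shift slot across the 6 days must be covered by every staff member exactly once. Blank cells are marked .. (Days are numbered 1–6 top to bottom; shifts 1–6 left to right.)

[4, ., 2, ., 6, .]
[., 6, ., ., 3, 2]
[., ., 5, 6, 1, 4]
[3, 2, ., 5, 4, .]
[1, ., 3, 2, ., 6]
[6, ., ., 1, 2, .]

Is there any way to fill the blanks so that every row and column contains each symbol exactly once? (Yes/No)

No day or shift among the givens repeats a symbol, and propagating forced cells runs into no contradiction.
One valid completion exists (for instance, 4 1 2 3 6 5 / 5 6 1 4 3 2 / 2 3 5 6 1 4 / 3 2 6 5 4 1 / 1 4 3 2 5 6 / 6 5 4 1 2 3).

Yes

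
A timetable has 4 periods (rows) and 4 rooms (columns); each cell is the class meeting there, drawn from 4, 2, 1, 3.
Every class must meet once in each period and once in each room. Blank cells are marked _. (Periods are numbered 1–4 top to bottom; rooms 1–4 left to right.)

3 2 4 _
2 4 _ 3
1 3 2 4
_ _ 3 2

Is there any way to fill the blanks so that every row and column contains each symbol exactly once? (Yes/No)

Yes

No period or room among the givens repeats a symbol, and propagating forced cells runs into no contradiction.
One valid completion exists (for instance, 3 2 4 1 / 2 4 1 3 / 1 3 2 4 / 4 1 3 2).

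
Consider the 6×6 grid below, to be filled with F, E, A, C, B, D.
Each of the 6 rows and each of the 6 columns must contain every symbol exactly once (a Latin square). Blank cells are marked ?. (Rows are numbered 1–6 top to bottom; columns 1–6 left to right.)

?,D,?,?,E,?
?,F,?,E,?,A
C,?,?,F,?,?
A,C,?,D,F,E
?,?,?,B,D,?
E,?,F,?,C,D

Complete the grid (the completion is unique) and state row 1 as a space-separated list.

Row 2, column 5: row 2 has {F, E, A} and column 5 has {F, E, C, D}, leaving only B.
Row 2, column 1: row 2 has {F, E, A, B} and column 1 has {E, A, C}, leaving only D.
Row 2, column 3: row 2 has {F, E, A, B, D} and column 3 has {F}, leaving only C.
Row 3, column 5: row 3 has {F, C} and column 5 has {F, E, C, B, D}, leaving only A.
Row 3, column 6: row 3 has {F, A, C} and column 6 has {E, A, D}, leaving only B.
Row 3, column 2: row 3 has {F, A, C, B} and column 2 has {F, C, D}, leaving only E.
Row 3, column 3: row 3 has {F, E, A, C, B} and column 3 has {F, C}, leaving only D.
Row 4, column 3: row 4 has {F, E, A, C, D} and column 3 has {F, C, D}, leaving only B.
Row 1, column 3: row 1 has {E, D} and column 3 has {F, C, B, D}, leaving only A.
Row 1, column 4: row 1 has {E, A, D} and column 4 has {F, E, B, D}, leaving only C.
Row 1, column 6: row 1 has {E, A, C, D} and column 6 has {E, A, B, D}, leaving only F.
Row 1, column 1: row 1 has {F, E, A, C, D} and column 1 has {E, A, C, D}, leaving only B.
So row 1 reads: B D A C E F.

B D A C E F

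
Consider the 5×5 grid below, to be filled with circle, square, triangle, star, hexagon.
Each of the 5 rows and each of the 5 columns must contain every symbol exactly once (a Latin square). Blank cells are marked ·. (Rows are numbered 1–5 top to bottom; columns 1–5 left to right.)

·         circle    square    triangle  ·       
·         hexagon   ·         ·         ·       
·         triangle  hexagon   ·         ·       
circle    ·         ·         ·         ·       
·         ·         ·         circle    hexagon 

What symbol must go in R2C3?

Row 1, column 5: row 1 has {circle, square, triangle} and column 5 has {hexagon}, leaving only star.
Row 1, column 1: row 1 has {circle, square, triangle, star} and column 1 has {circle}, leaving only hexagon.
Row 2, column 3 is narrowed to {circle, triangle, star}.
If it were triangle, then row 5, column 3 would be left with no valid symbol.
If it were star, then row 3, column 5 would be left with no valid symbol.
So row 2, column 3 must be circle.

circle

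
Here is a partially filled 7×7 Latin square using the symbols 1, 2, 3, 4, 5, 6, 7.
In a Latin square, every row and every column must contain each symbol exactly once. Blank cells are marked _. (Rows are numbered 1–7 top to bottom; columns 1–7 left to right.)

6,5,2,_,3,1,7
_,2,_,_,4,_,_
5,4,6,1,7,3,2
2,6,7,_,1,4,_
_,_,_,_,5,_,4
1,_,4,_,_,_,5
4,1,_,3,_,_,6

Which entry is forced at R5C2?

Row 1, column 4: row 1 has {1, 2, 3, 5, 6, 7} and column 4 has {1, 3}, leaving only 4.
Row 4, column 4: row 4 has {1, 2, 4, 6, 7} and column 4 has {1, 3, 4}, leaving only 5.
Row 4, column 7: row 4 has {1, 2, 4, 5, 6, 7} and column 7 has {2, 4, 5, 6, 7}, leaving only 3.
Row 2, column 7: row 2 has {2, 4} and column 7 has {2, 3, 4, 5, 6, 7}, leaving only 1.
Row 7, column 3: row 7 has {1, 3, 4, 6} and column 3 has {2, 4, 6, 7}, leaving only 5.
Row 2, column 3: row 2 has {1, 2, 4} and column 3 has {2, 4, 5, 6, 7}, leaving only 3.
Row 2, column 1: row 2 has {1, 2, 3, 4} and column 1 has {1, 2, 4, 5, 6}, leaving only 7.
Row 2, column 4: row 2 has {1, 2, 3, 4, 7} and column 4 has {1, 3, 4, 5}, leaving only 6.
Row 2, column 6: row 2 has {1, 2, 3, 4, 6, 7} and column 6 has {1, 3, 4}, leaving only 5.
Row 5, column 1: row 5 has {4, 5} and column 1 has {1, 2, 4, 5, 6, 7}, leaving only 3.
Row 5 already has {3, 4, 5} and column 2 already has {1, 2, 4, 5, 6}, so row 5, column 2 must be 7.

7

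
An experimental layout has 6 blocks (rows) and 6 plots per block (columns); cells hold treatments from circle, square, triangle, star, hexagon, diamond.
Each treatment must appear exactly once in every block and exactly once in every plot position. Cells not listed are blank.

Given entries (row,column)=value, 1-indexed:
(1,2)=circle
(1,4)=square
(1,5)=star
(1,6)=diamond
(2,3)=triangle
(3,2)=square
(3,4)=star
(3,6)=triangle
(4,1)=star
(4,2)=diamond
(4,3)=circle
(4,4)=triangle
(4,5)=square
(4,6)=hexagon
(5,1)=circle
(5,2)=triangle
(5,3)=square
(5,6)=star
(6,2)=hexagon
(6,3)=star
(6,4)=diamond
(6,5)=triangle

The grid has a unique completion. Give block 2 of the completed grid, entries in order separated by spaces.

Block 2, plot 2: block 2 has {triangle} and plot 2 has {circle, square, triangle, hexagon, diamond}, leaving only star.
Block 1, plot 3: block 1 has {circle, square, star, diamond} and plot 3 has {circle, square, triangle, star}, leaving only hexagon.
Block 1, plot 1: block 1 has {circle, square, star, hexagon, diamond} and plot 1 has {circle, star}, leaving only triangle.
Block 3, plot 3: block 3 has {square, triangle, star} and plot 3 has {circle, square, triangle, star, hexagon}, leaving only diamond.
Block 3, plot 1: block 3 has {square, triangle, star, diamond} and plot 1 has {circle, triangle, star}, leaving only hexagon.
Block 3, plot 5: block 3 has {square, triangle, star, hexagon, diamond} and plot 5 has {square, triangle, star}, leaving only circle.
Block 5, plot 4: block 5 has {circle, square, triangle, star} and plot 4 has {square, triangle, star, diamond}, leaving only hexagon.
Block 2, plot 4: block 2 has {triangle, star} and plot 4 has {square, triangle, star, hexagon, diamond}, leaving only circle.
Block 2, plot 6: block 2 has {circle, triangle, star} and plot 6 has {triangle, star, hexagon, diamond}, leaving only square.
Block 2, plot 1: block 2 has {circle, square, triangle, star} and plot 1 has {circle, triangle, star, hexagon}, leaving only diamond.
Block 2, plot 5: block 2 has {circle, square, triangle, star, diamond} and plot 5 has {circle, square, triangle, star}, leaving only hexagon.
So block 2 reads: diamond star triangle circle hexagon square.

diamond star triangle circle hexagon square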